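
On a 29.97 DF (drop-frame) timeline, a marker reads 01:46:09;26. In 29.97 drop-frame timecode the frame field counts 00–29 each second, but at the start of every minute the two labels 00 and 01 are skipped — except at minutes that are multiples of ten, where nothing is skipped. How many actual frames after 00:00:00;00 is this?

190904

Complete 10-minute blocks: 10, each 17982 frames → 179820.
Remaining 6 whole minutes in the current block: 1800 + 5 × 1798 = 10790 frames.
Within the current minute: 9 × 30 + 26 − 2 = 294 (labels ;00/;01 skipped at this minute). Total = 179820 + 10790 + 294 = 190904.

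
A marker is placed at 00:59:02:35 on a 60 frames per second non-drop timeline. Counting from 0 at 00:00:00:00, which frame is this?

Total seconds to the label: (0 × 3600 + 59 × 60 + 2) = 3542.
Frame index = 3542 × 60 + 35 = 212555.

frame 212555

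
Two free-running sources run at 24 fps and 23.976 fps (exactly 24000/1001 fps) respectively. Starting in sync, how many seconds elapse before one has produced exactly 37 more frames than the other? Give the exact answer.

37037/24 seconds

The gap grows by |24000/1001 − 24| = 24/1001 frames per second.
Time for a 37-frame gap: 37 ÷ (24/1001) = 37037/24 s.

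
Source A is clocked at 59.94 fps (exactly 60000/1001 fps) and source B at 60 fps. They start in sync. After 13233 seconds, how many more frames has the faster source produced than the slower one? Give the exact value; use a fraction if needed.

A emits 60000/1001 × 13233 = 72180000/91 frames; B emits 60 × 13233 = 793980.
Difference = 72180/91 frames (≈ 793.1868); B is ahead of A.

72180/91 frames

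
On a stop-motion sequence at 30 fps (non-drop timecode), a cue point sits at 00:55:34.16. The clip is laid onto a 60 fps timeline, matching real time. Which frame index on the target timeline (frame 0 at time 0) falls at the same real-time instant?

frame 200072

Source frame index: (0×3600 + 55×60 + 34) × 30 + 16 = 100036.
Real time: 100036 / (30) = 50018/15 s.
Target frame: (50018/15) × (60) = 200072.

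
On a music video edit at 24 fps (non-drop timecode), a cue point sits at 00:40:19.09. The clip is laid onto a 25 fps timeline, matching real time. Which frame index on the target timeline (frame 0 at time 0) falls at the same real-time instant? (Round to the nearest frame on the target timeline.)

Source frame index: (0×3600 + 40×60 + 19) × 24 + 9 = 58065.
Real time: 58065 / (24) = 19355/8 s.
Target frame: (19355/8) × (25) = 483875/8 ≈ 60484.375 → 60484.

frame 60484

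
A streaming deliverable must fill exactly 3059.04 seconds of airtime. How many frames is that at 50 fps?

Frames = 3059.04 × 50 = 152952.

152952 frames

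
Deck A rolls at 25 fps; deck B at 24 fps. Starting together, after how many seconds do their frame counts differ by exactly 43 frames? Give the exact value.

The gap grows by |24 − 25| = 1 frame per second.
Time for a 43-frame gap: 43 ÷ (1) = 43 s.

43 seconds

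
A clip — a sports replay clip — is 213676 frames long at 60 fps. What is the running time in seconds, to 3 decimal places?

Running time = 213676 × 1/60 = 53419/15 s ≈ 3561.267 s.

3561.267 seconds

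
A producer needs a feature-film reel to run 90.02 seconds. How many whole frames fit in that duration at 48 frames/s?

Frames = 90.02 × 48 = 108024/25 ≈ 4320.9600.
Complete frames: 4320.

4320 frames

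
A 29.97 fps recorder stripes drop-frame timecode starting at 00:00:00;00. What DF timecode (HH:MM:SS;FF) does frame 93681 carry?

Ten DF minutes hold 17982 frames, so frame 93681 lies in block 5 (frames 89910–107891) with 3771 frames into that block.
The block's first minute is 1800 frames and the rest 1798 each; 3771 frames reaches minute 2, so 5 × 18 + 2 × 2 = 94 labels have been skipped so far.
Adding those back, label number 93681 + 94 = 93775 at 30 labels/s is 3125 s + 25 f = 0 h 52 min 5 s frame 25, i.e. 00:52:05;25.

00:52:05;25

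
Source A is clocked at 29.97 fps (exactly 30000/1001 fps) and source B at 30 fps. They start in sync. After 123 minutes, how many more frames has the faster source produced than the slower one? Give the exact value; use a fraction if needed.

221400/1001 frames

123 min = 7380 s.
A emits 30000/1001 × 7380 = 221400000/1001 frames; B emits 30 × 7380 = 221400.
Difference = 221400/1001 frames (≈ 221.1788); B is ahead of A.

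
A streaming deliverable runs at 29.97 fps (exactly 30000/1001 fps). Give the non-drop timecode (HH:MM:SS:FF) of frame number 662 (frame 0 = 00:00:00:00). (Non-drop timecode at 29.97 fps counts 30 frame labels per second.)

662 ÷ 30 = 22 full seconds, remainder 2 frames.
22 s = 0 h 0 min 22 s.
Timecode: 00:00:22:02.

00:00:22:02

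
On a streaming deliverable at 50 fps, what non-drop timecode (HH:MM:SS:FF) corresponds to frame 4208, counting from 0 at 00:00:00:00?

00:01:24:08

4208 ÷ 50 = 84 full seconds, remainder 8 frames.
84 s = 0 h 1 min 24 s.
Timecode: 00:01:24:08.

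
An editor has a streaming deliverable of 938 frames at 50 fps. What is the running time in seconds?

18.76 seconds

Running time = 938 / (50) = 18.76 s.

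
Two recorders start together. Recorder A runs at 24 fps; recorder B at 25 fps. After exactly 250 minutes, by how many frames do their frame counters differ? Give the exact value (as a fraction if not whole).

250 min = 15000 s.
A emits 24 × 15000 = 360000 frames; B emits 25 × 15000 = 375000.
Difference = 15000 frames; B is ahead of A.

15000 frames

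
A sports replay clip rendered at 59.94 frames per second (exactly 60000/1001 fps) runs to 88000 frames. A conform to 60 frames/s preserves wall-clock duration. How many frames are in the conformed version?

Target frames = source frames × (target rate / source rate) = 88000 × (60)/(60000/1001) = 88000 × 1001/1000 = 88088.

88088 frames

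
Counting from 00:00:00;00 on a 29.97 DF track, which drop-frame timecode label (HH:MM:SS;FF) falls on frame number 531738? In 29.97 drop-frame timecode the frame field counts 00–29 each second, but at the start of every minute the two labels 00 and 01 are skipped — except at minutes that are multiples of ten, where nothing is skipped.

Ten DF minutes hold 17982 frames, so frame 531738 lies in block 29 (frames 521478–539459) with 10260 frames into that block.
The block's first minute is 1800 frames and the rest 1798 each; 10260 frames reaches minute 5, so 29 × 18 + 5 × 2 = 532 labels have been skipped so far.
Adding those back, label number 531738 + 532 = 532270 at 30 labels/s is 17742 s + 10 f = 4 h 55 min 42 s frame 10, i.e. 04:55:42;10.

04:55:42;10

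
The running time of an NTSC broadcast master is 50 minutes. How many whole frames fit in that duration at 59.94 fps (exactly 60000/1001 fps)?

50 min = 3000 s.
Frames = 3000 × 60000/1001 = 180000000/1001 ≈ 179820.1798.
Complete frames: 179820.

179820 frames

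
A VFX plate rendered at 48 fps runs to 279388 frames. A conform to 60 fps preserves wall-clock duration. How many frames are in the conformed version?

349235 frames

Target frames = source frames × (target rate / source rate) = 279388 × (60)/(48) = 279388 × 5/4 = 349235.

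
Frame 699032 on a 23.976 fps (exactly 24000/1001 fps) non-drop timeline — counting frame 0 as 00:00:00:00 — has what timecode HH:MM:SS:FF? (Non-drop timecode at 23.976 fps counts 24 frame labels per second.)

699032 ÷ 24 = 29126 full seconds, remainder 8 frames.
29126 s = 8 h 5 min 26 s.
Timecode: 08:05:26:08.

08:05:26:08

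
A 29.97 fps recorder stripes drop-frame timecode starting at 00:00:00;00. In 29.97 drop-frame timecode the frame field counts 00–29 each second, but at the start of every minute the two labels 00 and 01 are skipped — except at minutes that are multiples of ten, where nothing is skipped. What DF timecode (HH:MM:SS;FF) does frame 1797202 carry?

Ten DF minutes hold 17982 frames, so frame 1797202 lies in block 99 (frames 1780218–1798199) with 16984 frames into that block.
The block's first minute is 1800 frames and the rest 1798 each; 16984 frames reaches minute 9, so 99 × 18 + 9 × 2 = 1800 labels have been skipped so far.
Adding those back, label number 1797202 + 1800 = 1799002 at 30 labels/s is 59966 s + 22 f = 16 h 39 min 26 s frame 22, i.e. 16:39:26;22.

16:39:26;22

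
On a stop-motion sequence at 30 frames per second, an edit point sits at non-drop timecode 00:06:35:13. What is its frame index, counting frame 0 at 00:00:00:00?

Total seconds to the label: (0 × 3600 + 6 × 60 + 35) = 395.
Frame index = 395 × 30 + 13 = 11863.

frame 11863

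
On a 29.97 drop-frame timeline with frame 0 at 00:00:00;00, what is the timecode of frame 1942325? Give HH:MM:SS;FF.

Each 10-minute DF block holds 10 × 60 × 30 − 9 × 2 = 17982 frames. 1942325 ÷ 17982 → 108 full blocks, remainder 269.
Within the partial block the first minute is 1800 frames and each further minute 1798, so 0 further minute boundaries passed. Total skipped labels = 18 × 108 + 2 × 0 = 1944.
Non-drop label index = 1942325 + 1944 = 1944269; at 30 labels/s that is 18:00:08:29, i.e. DF 18:00:08;29.

18:00:08;29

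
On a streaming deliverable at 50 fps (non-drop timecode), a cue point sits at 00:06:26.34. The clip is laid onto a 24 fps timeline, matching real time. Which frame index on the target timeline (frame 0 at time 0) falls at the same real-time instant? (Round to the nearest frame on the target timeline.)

frame 9280

Source frame index: (0×3600 + 6×60 + 26) × 50 + 34 = 19334.
Real time: 19334 / (50) = 9667/25 s.
Target frame: (9667/25) × (24) = 232008/25 ≈ 9280.320 → 9280.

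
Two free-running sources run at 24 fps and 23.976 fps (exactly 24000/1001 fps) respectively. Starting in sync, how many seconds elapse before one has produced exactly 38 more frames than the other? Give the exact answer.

The gap grows by |24000/1001 − 24| = 24/1001 frames per second.
Time for a 38-frame gap: 38 ÷ (24/1001) = 19019/12 s.

19019/12 seconds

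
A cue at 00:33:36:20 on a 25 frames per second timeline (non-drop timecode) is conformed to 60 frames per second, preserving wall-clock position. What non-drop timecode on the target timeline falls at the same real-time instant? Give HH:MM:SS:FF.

00:33:36:48

Source frame index: (0×3600 + 33×60 + 36) × 25 + 20 = 50420.
Real time: 50420 / (25) = 10084/5 s.
Target frame: (10084/5) × (60) = 121008.
At 60 labels/s: frame 121008 → 00:33:36:48.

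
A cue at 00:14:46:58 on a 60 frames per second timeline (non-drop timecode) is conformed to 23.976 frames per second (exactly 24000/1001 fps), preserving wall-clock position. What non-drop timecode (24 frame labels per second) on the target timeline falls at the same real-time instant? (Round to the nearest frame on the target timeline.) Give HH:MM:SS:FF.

00:14:46:02

Source frame index: (0×3600 + 14×60 + 46) × 60 + 58 = 53218.
Real time: 53218 / (60) = 26609/30 s.
Target frame: (26609/30) × (24000/1001) = 1935200/91 ≈ 21265.934 → 21266.
At 24 labels/s: frame 21266 → 00:14:46:02.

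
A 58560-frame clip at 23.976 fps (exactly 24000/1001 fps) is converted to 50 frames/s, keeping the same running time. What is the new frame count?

Target frames = source frames × (target rate / source rate) = 58560 × (50)/(24000/1001) = 58560 × 1001/480 = 122122.

122122 frames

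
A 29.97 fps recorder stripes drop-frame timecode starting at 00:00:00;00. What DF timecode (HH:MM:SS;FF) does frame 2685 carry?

Each 10-minute DF block holds 10 × 60 × 30 − 9 × 2 = 17982 frames. 2685 ÷ 17982 → 0 full blocks, remainder 2685.
Within the partial block the first minute is 1800 frames and each further minute 1798, so 1 further minute boundary passed. Total skipped labels = 18 × 0 + 2 × 1 = 2.
Non-drop label index = 2685 + 2 = 2687; at 30 labels/s that is 00:01:29:17, i.e. DF 00:01:29;17.

00:01:29;17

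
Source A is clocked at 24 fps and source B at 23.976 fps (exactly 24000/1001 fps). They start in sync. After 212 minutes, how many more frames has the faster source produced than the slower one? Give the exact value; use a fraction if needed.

212 min = 12720 s.
A emits 24 × 12720 = 305280 frames; B emits 24000/1001 × 12720 = 305280000/1001.
Difference = 305280/1001 frames (≈ 304.9750); B is behind A.

305280/1001 frames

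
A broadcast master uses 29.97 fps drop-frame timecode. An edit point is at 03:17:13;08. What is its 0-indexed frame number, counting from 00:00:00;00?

As if non-drop at 30 labels/s: (3 × 3600 + 17 × 60 + 13) × 30 + 8 = 354998.
Minute boundaries passed: 197; those not divisible by 10: 197 − 19 = 178; dropped labels = 2 × 178 = 356.
Actual frame index = 354998 − 356 = 354642.

354642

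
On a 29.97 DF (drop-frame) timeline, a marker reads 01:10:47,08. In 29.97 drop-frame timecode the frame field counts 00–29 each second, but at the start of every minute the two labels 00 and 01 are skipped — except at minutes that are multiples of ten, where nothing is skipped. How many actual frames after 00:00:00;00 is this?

127292

As if non-drop at 30 labels/s: (1 × 3600 + 10 × 60 + 47) × 30 + 8 = 127418.
Minute boundaries passed: 70; those not divisible by 10: 70 − 7 = 63; dropped labels = 2 × 63 = 126.
Actual frame index = 127418 − 126 = 127292.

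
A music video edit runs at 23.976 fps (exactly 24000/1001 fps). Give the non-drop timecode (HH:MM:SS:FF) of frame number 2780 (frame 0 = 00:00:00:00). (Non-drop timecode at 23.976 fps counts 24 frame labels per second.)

2780 ÷ 24 = 115 full seconds, remainder 20 frames.
115 s = 0 h 1 min 55 s.
Timecode: 00:01:55:20.

00:01:55:20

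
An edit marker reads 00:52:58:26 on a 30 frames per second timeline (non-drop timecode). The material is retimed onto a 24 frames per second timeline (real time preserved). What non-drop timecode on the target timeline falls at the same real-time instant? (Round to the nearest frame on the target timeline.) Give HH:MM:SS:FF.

Source frame index: (0×3600 + 52×60 + 58) × 30 + 26 = 95366.
Real time: 95366 / (30) = 47683/15 s.
Target frame: (47683/15) × (24) = 381464/5 ≈ 76292.800 → 76293.
At 24 labels/s: frame 76293 → 00:52:58:21.

00:52:58:21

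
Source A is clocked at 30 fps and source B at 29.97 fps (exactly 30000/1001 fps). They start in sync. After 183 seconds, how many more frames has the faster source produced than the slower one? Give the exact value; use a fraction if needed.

5490/1001 frames

A emits 30 × 183 = 5490 frames; B emits 30000/1001 × 183 = 5490000/1001.
Difference = 5490/1001 frames (≈ 5.4845); B is behind A.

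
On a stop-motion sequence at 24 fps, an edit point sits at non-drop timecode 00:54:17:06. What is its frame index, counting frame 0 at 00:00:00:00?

frame 78174

Total seconds to the label: (0 × 3600 + 54 × 60 + 17) = 3257.
Frame index = 3257 × 24 + 6 = 78174.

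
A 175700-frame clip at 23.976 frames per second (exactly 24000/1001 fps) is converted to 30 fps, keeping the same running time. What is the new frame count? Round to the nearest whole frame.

Frames at target rate = 175700 × (30) / (24000/1001) = 1758757/8 ≈ 219844.625.
Nearest whole frame: 219845.

219845 frames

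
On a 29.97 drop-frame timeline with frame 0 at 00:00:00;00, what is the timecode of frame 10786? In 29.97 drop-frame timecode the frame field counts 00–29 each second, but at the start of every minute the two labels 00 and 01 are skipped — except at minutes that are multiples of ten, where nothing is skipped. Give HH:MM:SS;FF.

00:05:59;26

Each 10-minute DF block holds 10 × 60 × 30 − 9 × 2 = 17982 frames. 10786 ÷ 17982 → 0 full blocks, remainder 10786.
Within the partial block the first minute is 1800 frames and each further minute 1798, so 5 further minute boundaries passed. Total skipped labels = 18 × 0 + 2 × 5 = 10.
Non-drop label index = 10786 + 10 = 10796; at 30 labels/s that is 00:05:59:26, i.e. DF 00:05:59;26.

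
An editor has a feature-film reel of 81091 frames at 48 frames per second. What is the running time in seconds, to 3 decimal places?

Running time = 81091 × 1/48 = 81091/48 s ≈ 1689.396 s.

1689.396 seconds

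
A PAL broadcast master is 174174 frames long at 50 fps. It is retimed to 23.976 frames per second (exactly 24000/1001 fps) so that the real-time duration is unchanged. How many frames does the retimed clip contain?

83520 frames

Target frames = source frames × (target rate / source rate) = 174174 × (24000/1001)/(50) = 174174 × 480/1001 = 83520.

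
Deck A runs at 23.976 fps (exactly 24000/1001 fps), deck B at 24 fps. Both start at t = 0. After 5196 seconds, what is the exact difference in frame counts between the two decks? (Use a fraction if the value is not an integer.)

124704/1001 frames

A emits 24000/1001 × 5196 = 124704000/1001 frames; B emits 24 × 5196 = 124704.
Difference = 124704/1001 frames (≈ 124.5794); B is ahead of A.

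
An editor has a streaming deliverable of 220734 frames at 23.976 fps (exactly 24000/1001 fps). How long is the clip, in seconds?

9206.44725 seconds

Running time = 220734 / (24000/1001) = 9206.44725 s.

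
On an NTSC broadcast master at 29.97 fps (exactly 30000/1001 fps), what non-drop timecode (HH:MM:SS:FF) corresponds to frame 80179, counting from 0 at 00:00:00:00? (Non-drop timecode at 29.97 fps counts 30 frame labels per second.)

00:44:32:19

80179 ÷ 30 = 2672 full seconds, remainder 19 frames.
2672 s = 0 h 44 min 32 s.
Timecode: 00:44:32:19.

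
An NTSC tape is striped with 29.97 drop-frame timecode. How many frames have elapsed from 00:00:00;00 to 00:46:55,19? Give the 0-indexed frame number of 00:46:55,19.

As if non-drop at 30 labels/s: (0 × 3600 + 46 × 60 + 55) × 30 + 19 = 84469.
Minute boundaries passed: 46; those not divisible by 10: 46 − 4 = 42; dropped labels = 2 × 42 = 84.
Actual frame index = 84469 − 84 = 84385.

84385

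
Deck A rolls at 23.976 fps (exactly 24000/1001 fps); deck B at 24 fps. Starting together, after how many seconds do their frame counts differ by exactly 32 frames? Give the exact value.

4004/3 seconds

The gap grows by |24 − 24000/1001| = 24/1001 frames per second.
Time for a 32-frame gap: 32 ÷ (24/1001) = 4004/3 s.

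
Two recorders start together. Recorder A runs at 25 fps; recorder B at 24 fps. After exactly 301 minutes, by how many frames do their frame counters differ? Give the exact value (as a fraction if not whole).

18060 frames

301 min = 18060 s.
A emits 25 × 18060 = 451500 frames; B emits 24 × 18060 = 433440.
Difference = 18060 frames; B is behind A.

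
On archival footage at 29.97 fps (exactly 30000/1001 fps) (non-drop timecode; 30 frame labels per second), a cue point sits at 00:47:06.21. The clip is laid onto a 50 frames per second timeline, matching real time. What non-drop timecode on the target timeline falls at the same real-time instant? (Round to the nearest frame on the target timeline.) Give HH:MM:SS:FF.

Source frame index: (0×3600 + 47×60 + 6) × 30 + 21 = 84801.
Real time: 84801 / (30000/1001) = 28295267/10000 s.
Target frame: (28295267/10000) × (50) = 28295267/200 ≈ 141476.335 → 141476.
At 50 labels/s: frame 141476 → 00:47:09:26.

00:47:09:26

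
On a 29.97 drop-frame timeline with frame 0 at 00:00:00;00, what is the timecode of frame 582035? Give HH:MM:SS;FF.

05:23:40;17

Each 10-minute DF block holds 10 × 60 × 30 − 9 × 2 = 17982 frames. 582035 ÷ 17982 → 32 full blocks, remainder 6611.
Within the partial block the first minute is 1800 frames and each further minute 1798, so 3 further minute boundaries passed. Total skipped labels = 18 × 32 + 2 × 3 = 582.
Non-drop label index = 582035 + 582 = 582617; at 30 labels/s that is 05:23:40:17, i.e. DF 05:23:40;17.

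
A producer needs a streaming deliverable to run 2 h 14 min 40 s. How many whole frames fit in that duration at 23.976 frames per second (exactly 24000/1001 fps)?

193726 frames

2 h 14 min 40 s = 8080 s.
Frames = 8080 × 24000/1001 = 193920000/1001 ≈ 193726.2737.
Complete frames: 193726.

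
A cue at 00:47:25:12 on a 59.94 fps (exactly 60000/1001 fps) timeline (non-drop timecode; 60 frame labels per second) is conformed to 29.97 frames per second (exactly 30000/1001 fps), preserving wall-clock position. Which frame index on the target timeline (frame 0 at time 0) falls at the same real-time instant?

frame 85356

Source frame index: (0×3600 + 47×60 + 25) × 60 + 12 = 170712.
Real time: 170712 / (60000/1001) = 7120113/2500 s.
Target frame: (7120113/2500) × (30000/1001) = 85356.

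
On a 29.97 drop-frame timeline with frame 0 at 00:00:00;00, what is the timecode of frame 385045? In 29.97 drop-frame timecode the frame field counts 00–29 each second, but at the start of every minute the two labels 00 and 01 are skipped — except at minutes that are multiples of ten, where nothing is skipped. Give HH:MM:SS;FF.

03:34:07;21

Each 10-minute DF block holds 10 × 60 × 30 − 9 × 2 = 17982 frames. 385045 ÷ 17982 → 21 full blocks, remainder 7423.
Within the partial block the first minute is 1800 frames and each further minute 1798, so 4 further minute boundaries passed. Total skipped labels = 18 × 21 + 2 × 4 = 386.
Non-drop label index = 385045 + 386 = 385431; at 30 labels/s that is 03:34:07:21, i.e. DF 03:34:07;21.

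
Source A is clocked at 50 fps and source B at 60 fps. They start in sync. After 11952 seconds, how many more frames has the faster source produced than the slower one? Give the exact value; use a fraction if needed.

A emits 50 × 11952 = 597600 frames; B emits 60 × 11952 = 717120.
Difference = 119520 frames; B is ahead of A.

119520 frames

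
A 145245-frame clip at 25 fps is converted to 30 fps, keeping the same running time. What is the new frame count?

Target frames = source frames × (target rate / source rate) = 145245 × (30)/(25) = 145245 × 6/5 = 174294.

174294 frames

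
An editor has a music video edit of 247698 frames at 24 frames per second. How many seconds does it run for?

10320.75 seconds

Running time = 247698 / (24) = 10320.75 s.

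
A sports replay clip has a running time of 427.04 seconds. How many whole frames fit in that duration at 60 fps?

Frames = 427.04 × 60 = 128112/5 ≈ 25622.4000.
Complete frames: 25622.

25622 frames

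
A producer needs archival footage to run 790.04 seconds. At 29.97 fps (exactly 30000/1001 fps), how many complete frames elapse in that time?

Frames = 790.04 × 30000/1001 = 23701200/1001 ≈ 23677.5225.
Complete frames: 23677.

23677 frames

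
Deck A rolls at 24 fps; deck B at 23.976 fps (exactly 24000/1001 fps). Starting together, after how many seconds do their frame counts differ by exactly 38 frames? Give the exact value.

19019/12 seconds

The gap grows by |24000/1001 − 24| = 24/1001 frames per second.
Time for a 38-frame gap: 38 ÷ (24/1001) = 19019/12 s.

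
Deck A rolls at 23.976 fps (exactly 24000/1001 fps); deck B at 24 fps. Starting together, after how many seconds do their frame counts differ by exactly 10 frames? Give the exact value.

5005/12 seconds

The gap grows by |24 − 24000/1001| = 24/1001 frames per second.
Time for a 10-frame gap: 10 ÷ (24/1001) = 5005/12 s.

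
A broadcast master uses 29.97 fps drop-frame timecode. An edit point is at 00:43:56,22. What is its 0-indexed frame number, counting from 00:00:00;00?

As if non-drop at 30 labels/s: (0 × 3600 + 43 × 60 + 56) × 30 + 22 = 79102.
Minute boundaries passed: 43; those not divisible by 10: 43 − 4 = 39; dropped labels = 2 × 39 = 78.
Actual frame index = 79102 − 78 = 79024.

79024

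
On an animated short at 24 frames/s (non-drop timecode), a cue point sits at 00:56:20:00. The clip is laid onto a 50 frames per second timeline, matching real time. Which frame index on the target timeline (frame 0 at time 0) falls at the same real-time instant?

frame 169000

Source frame index: (0×3600 + 56×60 + 20) × 24 + 0 = 81120.
Real time: 81120 / (24) = 3380 s.
Target frame: (3380) × (50) = 169000.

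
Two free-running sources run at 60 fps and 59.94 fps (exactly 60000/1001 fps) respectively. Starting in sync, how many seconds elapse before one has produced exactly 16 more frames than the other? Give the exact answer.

4004/15 seconds

The gap grows by |60000/1001 − 60| = 60/1001 frames per second.
Time for a 16-frame gap: 16 ÷ (60/1001) = 4004/15 s.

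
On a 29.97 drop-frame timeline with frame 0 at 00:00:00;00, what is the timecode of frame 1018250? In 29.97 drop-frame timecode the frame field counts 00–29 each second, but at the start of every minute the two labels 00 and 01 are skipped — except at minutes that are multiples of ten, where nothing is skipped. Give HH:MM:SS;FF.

Each 10-minute DF block holds 10 × 60 × 30 − 9 × 2 = 17982 frames. 1018250 ÷ 17982 → 56 full blocks, remainder 11258.
Within the partial block the first minute is 1800 frames and each further minute 1798, so 6 further minute boundaries passed. Total skipped labels = 18 × 56 + 2 × 6 = 1020.
Non-drop label index = 1018250 + 1020 = 1019270; at 30 labels/s that is 09:26:15:20, i.e. DF 09:26:15;20.

09:26:15;20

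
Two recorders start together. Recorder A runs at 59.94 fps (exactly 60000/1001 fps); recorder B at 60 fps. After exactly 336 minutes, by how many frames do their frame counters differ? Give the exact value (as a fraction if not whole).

172800/143 frames

336 min = 20160 s.
A emits 60000/1001 × 20160 = 172800000/143 frames; B emits 60 × 20160 = 1209600.
Difference = 172800/143 frames (≈ 1208.3916); B is ahead of A.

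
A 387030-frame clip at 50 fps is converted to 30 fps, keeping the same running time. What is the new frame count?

Target frames = source frames × (target rate / source rate) = 387030 × (30)/(50) = 387030 × 3/5 = 232218.

232218 frames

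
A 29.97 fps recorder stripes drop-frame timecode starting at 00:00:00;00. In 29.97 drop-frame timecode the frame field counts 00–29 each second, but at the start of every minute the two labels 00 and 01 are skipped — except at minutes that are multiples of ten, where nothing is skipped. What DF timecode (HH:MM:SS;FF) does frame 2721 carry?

Ten DF minutes hold 17982 frames, so frame 2721 lies in block 0 (frames 0–17981) with 2721 frames into that block.
The block's first minute is 1800 frames and the rest 1798 each; 2721 frames reaches minute 1, so 0 × 18 + 1 × 2 = 2 labels have been skipped so far.
Adding those back, label number 2721 + 2 = 2723 at 30 labels/s is 90 s + 23 f = 0 h 1 min 30 s frame 23, i.e. 00:01:30;23.

00:01:30;23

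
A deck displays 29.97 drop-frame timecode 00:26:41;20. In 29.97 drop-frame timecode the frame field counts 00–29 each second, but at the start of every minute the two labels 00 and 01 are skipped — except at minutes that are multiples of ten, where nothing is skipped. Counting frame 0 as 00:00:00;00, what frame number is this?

48002

As if non-drop at 30 labels/s: (0 × 3600 + 26 × 60 + 41) × 30 + 20 = 48050.
Minute boundaries passed: 26; those not divisible by 10: 26 − 2 = 24; dropped labels = 2 × 24 = 48.
Actual frame index = 48050 − 48 = 48002.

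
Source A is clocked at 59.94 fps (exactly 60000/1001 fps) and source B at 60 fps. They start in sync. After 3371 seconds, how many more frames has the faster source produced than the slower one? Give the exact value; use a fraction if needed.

A emits 60000/1001 × 3371 = 202260000/1001 frames; B emits 60 × 3371 = 202260.
Difference = 202260/1001 frames (≈ 202.0579); B is ahead of A.

202260/1001 frames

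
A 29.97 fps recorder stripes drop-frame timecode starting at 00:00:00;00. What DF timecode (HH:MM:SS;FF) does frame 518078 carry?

04:48:06;18

Ten DF minutes hold 17982 frames, so frame 518078 lies in block 28 (frames 503496–521477) with 14582 frames into that block.
The block's first minute is 1800 frames and the rest 1798 each; 14582 frames reaches minute 8, so 28 × 18 + 8 × 2 = 520 labels have been skipped so far.
Adding those back, label number 518078 + 520 = 518598 at 30 labels/s is 17286 s + 18 f = 4 h 48 min 6 s frame 18, i.e. 04:48:06;18.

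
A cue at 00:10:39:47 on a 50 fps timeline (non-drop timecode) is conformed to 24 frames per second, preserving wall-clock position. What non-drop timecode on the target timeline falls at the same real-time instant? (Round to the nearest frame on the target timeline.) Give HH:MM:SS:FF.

Source frame index: (0×3600 + 10×60 + 39) × 50 + 47 = 31997.
Real time: 31997 / (50) = 31997/50 s.
Target frame: (31997/50) × (24) = 383964/25 ≈ 15358.560 → 15359.
At 24 labels/s: frame 15359 → 00:10:39:23.

00:10:39:23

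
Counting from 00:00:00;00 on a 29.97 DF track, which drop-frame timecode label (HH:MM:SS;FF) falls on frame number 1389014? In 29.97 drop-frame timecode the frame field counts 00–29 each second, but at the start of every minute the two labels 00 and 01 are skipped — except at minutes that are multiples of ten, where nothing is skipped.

12:52:26;24

Ten DF minutes hold 17982 frames, so frame 1389014 lies in block 77 (frames 1384614–1402595) with 4400 frames into that block.
The block's first minute is 1800 frames and the rest 1798 each; 4400 frames reaches minute 2, so 77 × 18 + 2 × 2 = 1390 labels have been skipped so far.
Adding those back, label number 1389014 + 1390 = 1390404 at 30 labels/s is 46346 s + 24 f = 12 h 52 min 26 s frame 24, i.e. 12:52:26;24.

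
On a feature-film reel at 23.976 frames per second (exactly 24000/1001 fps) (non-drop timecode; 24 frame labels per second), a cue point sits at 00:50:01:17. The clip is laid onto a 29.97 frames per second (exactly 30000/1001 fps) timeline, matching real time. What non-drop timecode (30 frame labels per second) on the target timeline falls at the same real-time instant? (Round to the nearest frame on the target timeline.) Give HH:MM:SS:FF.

Source frame index: (0×3600 + 50×60 + 1) × 24 + 17 = 72041.
Real time: 72041 / (24000/1001) = 72113041/24000 s.
Target frame: (72113041/24000) × (30000/1001) = 360205/4 ≈ 90051.250 → 90051.
At 30 labels/s: frame 90051 → 00:50:01:21.

00:50:01:21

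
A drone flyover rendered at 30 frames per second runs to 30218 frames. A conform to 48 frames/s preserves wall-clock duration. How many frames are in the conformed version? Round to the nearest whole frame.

48349 frames

Frames at target rate = 30218 × (48) / (30) = 241744/5 ≈ 48348.800.
Nearest whole frame: 48349.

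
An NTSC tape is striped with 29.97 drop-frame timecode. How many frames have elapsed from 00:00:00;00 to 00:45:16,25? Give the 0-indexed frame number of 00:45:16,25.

As if non-drop at 30 labels/s: (0 × 3600 + 45 × 60 + 16) × 30 + 25 = 81505.
Minute boundaries passed: 45; those not divisible by 10: 45 − 4 = 41; dropped labels = 2 × 41 = 82.
Actual frame index = 81505 − 82 = 81423.

81423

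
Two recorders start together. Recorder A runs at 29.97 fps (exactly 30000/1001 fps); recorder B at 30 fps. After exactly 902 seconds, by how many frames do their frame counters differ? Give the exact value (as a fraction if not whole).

2460/91 frames

A emits 30000/1001 × 902 = 2460000/91 frames; B emits 30 × 902 = 27060.
Difference = 2460/91 frames (≈ 27.0330); B is ahead of A.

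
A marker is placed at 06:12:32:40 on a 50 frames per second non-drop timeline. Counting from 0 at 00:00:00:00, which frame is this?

frame 1117640

Total seconds to the label: (6 × 3600 + 12 × 60 + 32) = 22352.
Frame index = 22352 × 50 + 40 = 1117640.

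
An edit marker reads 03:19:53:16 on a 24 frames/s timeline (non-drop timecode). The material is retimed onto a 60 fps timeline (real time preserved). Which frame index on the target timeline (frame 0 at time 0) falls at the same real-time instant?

Source frame index: (3×3600 + 19×60 + 53) × 24 + 16 = 287848.
Real time: 287848 / (24) = 35981/3 s.
Target frame: (35981/3) × (60) = 719620.

frame 719620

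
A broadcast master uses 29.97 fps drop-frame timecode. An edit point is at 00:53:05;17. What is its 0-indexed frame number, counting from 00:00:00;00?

95471

As if non-drop at 30 labels/s: (0 × 3600 + 53 × 60 + 5) × 30 + 17 = 95567.
Minute boundaries passed: 53; those not divisible by 10: 53 − 5 = 48; dropped labels = 2 × 48 = 96.
Actual frame index = 95567 − 96 = 95471.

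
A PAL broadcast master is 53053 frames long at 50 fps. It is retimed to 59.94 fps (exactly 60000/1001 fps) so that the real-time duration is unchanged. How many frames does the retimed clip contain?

63600 frames

Target frames = source frames × (target rate / source rate) = 53053 × (60000/1001)/(50) = 53053 × 1200/1001 = 63600.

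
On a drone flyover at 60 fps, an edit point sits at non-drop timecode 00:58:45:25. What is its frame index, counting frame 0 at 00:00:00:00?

Total seconds to the label: (0 × 3600 + 58 × 60 + 45) = 3525.
Frame index = 3525 × 60 + 25 = 211525.

frame 211525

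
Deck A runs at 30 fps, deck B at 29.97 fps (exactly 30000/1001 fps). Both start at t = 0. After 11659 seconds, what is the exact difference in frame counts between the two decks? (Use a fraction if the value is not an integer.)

349770/1001 frames

A emits 30 × 11659 = 349770 frames; B emits 30000/1001 × 11659 = 349770000/1001.
Difference = 349770/1001 frames (≈ 349.4206); B is behind A.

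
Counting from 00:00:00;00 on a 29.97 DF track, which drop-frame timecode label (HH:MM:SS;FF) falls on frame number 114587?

01:03:43;11

Each 10-minute DF block holds 10 × 60 × 30 − 9 × 2 = 17982 frames. 114587 ÷ 17982 → 6 full blocks, remainder 6695.
Within the partial block the first minute is 1800 frames and each further minute 1798, so 3 further minute boundaries passed. Total skipped labels = 18 × 6 + 2 × 3 = 114.
Non-drop label index = 114587 + 114 = 114701; at 30 labels/s that is 01:03:43:11, i.e. DF 01:03:43;11.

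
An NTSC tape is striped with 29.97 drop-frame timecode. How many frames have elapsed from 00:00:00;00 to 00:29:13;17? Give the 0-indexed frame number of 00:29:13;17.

As if non-drop at 30 labels/s: (0 × 3600 + 29 × 60 + 13) × 30 + 17 = 52607.
Minute boundaries passed: 29; those not divisible by 10: 29 − 2 = 27; dropped labels = 2 × 27 = 54.
Actual frame index = 52607 − 54 = 52553.

52553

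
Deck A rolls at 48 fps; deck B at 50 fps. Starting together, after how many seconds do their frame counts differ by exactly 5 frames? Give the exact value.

2.5 seconds

The gap grows by |50 − 48| = 2 frames per second.
Time for a 5-frame gap: 5 ÷ (2) = 2.5 s.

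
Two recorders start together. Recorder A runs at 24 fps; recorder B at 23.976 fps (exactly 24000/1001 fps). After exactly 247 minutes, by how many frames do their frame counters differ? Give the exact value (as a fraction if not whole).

27360/77 frames

247 min = 14820 s.
A emits 24 × 14820 = 355680 frames; B emits 24000/1001 × 14820 = 27360000/77.
Difference = 27360/77 frames (≈ 355.3247); B is behind A.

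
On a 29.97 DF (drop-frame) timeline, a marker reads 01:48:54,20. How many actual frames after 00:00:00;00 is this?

195844

As if non-drop at 30 labels/s: (1 × 3600 + 48 × 60 + 54) × 30 + 20 = 196040.
Minute boundaries passed: 108; those not divisible by 10: 108 − 10 = 98; dropped labels = 2 × 98 = 196.
Actual frame index = 196040 − 196 = 195844.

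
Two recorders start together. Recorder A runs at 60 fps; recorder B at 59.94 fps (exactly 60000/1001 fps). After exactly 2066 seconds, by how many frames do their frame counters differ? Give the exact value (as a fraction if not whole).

123960/1001 frames

A emits 60 × 2066 = 123960 frames; B emits 60000/1001 × 2066 = 123960000/1001.
Difference = 123960/1001 frames (≈ 123.8362); B is behind A.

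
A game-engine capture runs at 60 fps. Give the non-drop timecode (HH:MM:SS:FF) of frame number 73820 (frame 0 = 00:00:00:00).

73820 ÷ 60 = 1230 full seconds, remainder 20 frames.
1230 s = 0 h 20 min 30 s.
Timecode: 00:20:30:20.

00:20:30:20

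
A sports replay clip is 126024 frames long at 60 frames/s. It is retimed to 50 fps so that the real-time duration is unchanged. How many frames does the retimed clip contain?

Target frames = source frames × (target rate / source rate) = 126024 × (50)/(60) = 126024 × 5/6 = 105020.

105020 frames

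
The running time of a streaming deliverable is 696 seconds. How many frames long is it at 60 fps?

41760 frames

Frames = 696 × 60 = 41760.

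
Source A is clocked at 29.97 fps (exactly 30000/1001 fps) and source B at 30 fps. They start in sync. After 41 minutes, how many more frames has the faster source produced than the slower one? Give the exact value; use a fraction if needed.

73800/1001 frames

41 min = 2460 s.
A emits 30000/1001 × 2460 = 73800000/1001 frames; B emits 30 × 2460 = 73800.
Difference = 73800/1001 frames (≈ 73.7263); B is ahead of A.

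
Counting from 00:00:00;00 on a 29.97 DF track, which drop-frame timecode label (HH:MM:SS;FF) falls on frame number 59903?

00:33:18;23

Ten DF minutes hold 17982 frames, so frame 59903 lies in block 3 (frames 53946–71927) with 5957 frames into that block.
The block's first minute is 1800 frames and the rest 1798 each; 5957 frames reaches minute 3, so 3 × 18 + 3 × 2 = 60 labels have been skipped so far.
Adding those back, label number 59903 + 60 = 59963 at 30 labels/s is 1998 s + 23 f = 0 h 33 min 18 s frame 23, i.e. 00:33:18;23.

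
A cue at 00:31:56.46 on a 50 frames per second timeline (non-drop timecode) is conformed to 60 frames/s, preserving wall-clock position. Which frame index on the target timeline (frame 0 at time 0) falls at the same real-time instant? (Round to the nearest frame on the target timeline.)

Source frame index: (0×3600 + 31×60 + 56) × 50 + 46 = 95846.
Real time: 95846 / (50) = 47923/25 s.
Target frame: (47923/25) × (60) = 575076/5 ≈ 115015.200 → 115015.

frame 115015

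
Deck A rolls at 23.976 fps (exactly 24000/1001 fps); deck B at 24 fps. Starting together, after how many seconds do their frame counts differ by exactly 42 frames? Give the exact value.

1751.75 seconds

The gap grows by |24 − 24000/1001| = 24/1001 frames per second.
Time for a 42-frame gap: 42 ÷ (24/1001) = 1751.75 s.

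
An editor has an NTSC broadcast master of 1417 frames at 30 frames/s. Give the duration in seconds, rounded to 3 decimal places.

47.233 seconds

Running time = 1417 × 1/30 = 1417/30 s ≈ 47.233 s.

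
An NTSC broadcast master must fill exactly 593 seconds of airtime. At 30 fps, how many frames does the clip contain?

17790 frames

Frames = 593 × 30 = 17790.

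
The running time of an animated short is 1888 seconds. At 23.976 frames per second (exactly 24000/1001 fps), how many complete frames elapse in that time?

45266 frames

Frames = 1888 × 24000/1001 = 45312000/1001 ≈ 45266.7333.
Complete frames: 45266.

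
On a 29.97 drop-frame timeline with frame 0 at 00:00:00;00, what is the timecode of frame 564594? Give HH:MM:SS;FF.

05:13:58;18

Ten DF minutes hold 17982 frames, so frame 564594 lies in block 31 (frames 557442–575423) with 7152 frames into that block.
The block's first minute is 1800 frames and the rest 1798 each; 7152 frames reaches minute 3, so 31 × 18 + 3 × 2 = 564 labels have been skipped so far.
Adding those back, label number 564594 + 564 = 565158 at 30 labels/s is 18838 s + 18 f = 5 h 13 min 58 s frame 18, i.e. 05:13:58;18.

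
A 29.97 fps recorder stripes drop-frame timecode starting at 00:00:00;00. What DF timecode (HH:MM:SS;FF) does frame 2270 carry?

Ten DF minutes hold 17982 frames, so frame 2270 lies in block 0 (frames 0–17981) with 2270 frames into that block.
The block's first minute is 1800 frames and the rest 1798 each; 2270 frames reaches minute 1, so 0 × 18 + 1 × 2 = 2 labels have been skipped so far.
Adding those back, label number 2270 + 2 = 2272 at 30 labels/s is 75 s + 22 f = 0 h 1 min 15 s frame 22, i.e. 00:01:15;22.

00:01:15;22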